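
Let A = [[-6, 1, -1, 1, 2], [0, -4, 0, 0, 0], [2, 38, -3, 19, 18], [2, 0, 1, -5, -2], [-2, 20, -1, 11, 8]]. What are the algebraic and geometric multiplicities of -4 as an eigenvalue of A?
algebraic multiplicity 4, geometric multiplicity 2

The characteristic polynomial is (x - 6)(x + 4)^4, so the factor x + 4 appears with exponent 4: the algebraic multiplicity is 4.

rank(A + 4I) = 3, so the eigenspace has dimension 5 - 3 = 2: the geometric multiplicity is 2.

Since 2 < 4, A is not diagonalizable.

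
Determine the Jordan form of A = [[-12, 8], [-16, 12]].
The characteristic polynomial is det(xI - A) = (x - 4)(x + 4), so the eigenvalues are -4 (algebraic multiplicity 1), 4 (algebraic multiplicity 1).

For λ = -4: algebraic multiplicity 1 gives one 1×1 block.

For λ = 4: algebraic multiplicity 1 gives one 1×1 block.

Assembling the blocks gives the Jordan form J above.

J = [[-4, 0], [0, 4]]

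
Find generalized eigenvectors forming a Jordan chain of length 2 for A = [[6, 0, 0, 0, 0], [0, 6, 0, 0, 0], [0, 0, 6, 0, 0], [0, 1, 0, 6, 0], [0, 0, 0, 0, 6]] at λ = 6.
v_1 = [[-1, 1, 0, 0, 0]]^T, v_2 = [[0, 0, 0, 1, 0]]^T

We seek v_1 ∈ ker((A - 6I)^2) \ ker(A - 6I), then set v_{i+1} = (A - 6I) v_i.

One such chain is v_1 = [[-1, 1, 0, 0, 0]]^T, v_2 = [[0, 0, 0, 1, 0]]^T. Check: (A - 6I) v_2 = [[0, 0, 0, 0, 0]]^T = 0.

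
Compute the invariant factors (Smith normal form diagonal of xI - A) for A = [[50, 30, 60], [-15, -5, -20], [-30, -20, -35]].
x - 5, x(x - 5)

The Jordan structure of A has elementary divisors x, (x - 5), (x - 5). Arranging the block sizes at each eigenvalue in decreasing order and taking row products gives the invariant factors.

Invariant factors (smallest first, each dividing the next): x - 5, x(x - 5).

Check: the last factor x(x - 5) is the minimal polynomial, and the product x(x - 5)^2 is the characteristic polynomial.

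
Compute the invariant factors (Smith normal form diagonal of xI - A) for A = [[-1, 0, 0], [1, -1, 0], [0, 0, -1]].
The Jordan structure of A has elementary divisors (x + 1)^2, (x + 1). Arranging the block sizes at each eigenvalue in decreasing order and taking row products gives the invariant factors.

Invariant factors (smallest first, each dividing the next): x + 1, (x + 1)^2.

Check: the last factor (x + 1)^2 is the minimal polynomial, and the product (x + 1)^3 is the characteristic polynomial.

x + 1, (x + 1)^2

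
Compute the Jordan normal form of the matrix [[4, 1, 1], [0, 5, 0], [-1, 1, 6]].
J = [[5, 1, 0], [0, 5, 0], [0, 0, 5]]

The characteristic polynomial is det(xI - A) = (x - 5)^3, so the eigenvalues are 5 (algebraic multiplicity 3).

For λ = 5: rank(A - 5I) = 1, rank((A - 5I)^2) = 0. The eigenspace has dimension 3 - 1 = 2, so there are 2 Jordan blocks; the rank sequence gives block sizes [2, 1].

Assembling the blocks gives the Jordan form J above.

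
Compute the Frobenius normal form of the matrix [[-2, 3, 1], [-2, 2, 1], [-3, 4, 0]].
The invariant factors of A (the non-unit diagonal entries of the Smith normal form of xI - A over ℚ[x]) are x^3 + x + 3, each dividing the next. The characteristic polynomial is their product, x^3 + x + 3.

The rational canonical form is the block-diagonal matrix of companion matrices C(f_i):
R = [[0, 0, -3], [1, 0, -1], [0, 1, 0]].

Note the characteristic polynomial does not split into linear factors over ℚ, so A has no Jordan form over ℚ; the rational canonical form exists over any field.

R = [[0, 0, -3], [1, 0, -1], [0, 1, 0]]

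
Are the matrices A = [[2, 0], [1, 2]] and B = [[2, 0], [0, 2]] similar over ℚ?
Both have characteristic polynomial (x - 2)^2, but the minimal polynomial of A is (x - 2)^2 while the minimal polynomial of B is x - 2. The minimal polynomial is a similarity invariant, so A and B are not similar.

No.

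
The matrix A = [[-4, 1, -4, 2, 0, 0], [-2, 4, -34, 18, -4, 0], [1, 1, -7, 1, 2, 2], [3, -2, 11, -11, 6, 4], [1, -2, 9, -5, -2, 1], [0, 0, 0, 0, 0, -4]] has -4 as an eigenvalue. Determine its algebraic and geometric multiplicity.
The characteristic polynomial is (x + 4)^6, so the factor x + 4 appears with exponent 6: the algebraic multiplicity is 6.

rank(A + 4I) = 3, so the eigenspace has dimension 6 - 3 = 3: the geometric multiplicity is 3.

Since 3 < 6, A is not diagonalizable.

algebraic multiplicity 6, geometric multiplicity 3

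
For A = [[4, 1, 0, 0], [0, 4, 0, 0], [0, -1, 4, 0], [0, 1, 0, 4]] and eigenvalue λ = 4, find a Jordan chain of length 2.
We seek v_1 ∈ ker((A - 4I)^2) \ ker(A - 4I), then set v_{i+1} = (A - 4I) v_i.

One such chain is v_1 = [[0, 1, 1, 0]]^T, v_2 = [[1, 0, -1, 1]]^T. Check: (A - 4I) v_2 = [[0, 0, 0, 0]]^T = 0.

v_1 = [[0, 1, 1, 0]]^T, v_2 = [[1, 0, -1, 1]]^T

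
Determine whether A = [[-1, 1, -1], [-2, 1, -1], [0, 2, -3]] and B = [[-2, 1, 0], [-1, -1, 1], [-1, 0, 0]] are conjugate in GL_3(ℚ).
Yes.

Two matrices over a field are similar if and only if they have the same invariant factors.

Both A and B have characteristic polynomial (x + 1)^3 and minimal polynomial (x + 1)^3. Computing further, both have invariant factors (x + 1)^3. Hence A and B are similar.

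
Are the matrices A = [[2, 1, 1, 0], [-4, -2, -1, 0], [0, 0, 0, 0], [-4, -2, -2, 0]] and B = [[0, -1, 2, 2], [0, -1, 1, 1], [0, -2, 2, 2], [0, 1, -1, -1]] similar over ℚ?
Yes.

Two matrices over a field are similar if and only if they have the same invariant factors.

Both A and B have characteristic polynomial x^4 and minimal polynomial x^3. Computing further, both have invariant factors x, x^3. Hence A and B are similar.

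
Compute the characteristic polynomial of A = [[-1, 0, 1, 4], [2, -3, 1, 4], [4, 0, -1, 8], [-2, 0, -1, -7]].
xI - A = [[x + 1, 0, -1, -4], [-2, x + 3, -1, -4], [-4, 0, x + 1, -8], [2, 0, 1, x + 7]].

Expanding det(xI - A) along the first row:
det(xI - A) = + (x + 1)·det([[x + 3, -1, -4], [0, x + 1, -8], [0, 1, x + 7]]) - (0)·det([[-2, -1, -4], [-4, x + 1, -8], [2, 1, x + 7]]) + (-1)·det([[-2, x + 3, -4], [-4, 0, -8], [2, 0, x + 7]]) - (-4)·det([[-2, x + 3, -1], [-4, 0, x + 1], [2, 0, 1]]).

Evaluating gives χ_A(x) = x^4 + 12x^3 + 54x^2 + 108x + 81 = (x + 3)^4.

χ_A(x) = (x + 3)^4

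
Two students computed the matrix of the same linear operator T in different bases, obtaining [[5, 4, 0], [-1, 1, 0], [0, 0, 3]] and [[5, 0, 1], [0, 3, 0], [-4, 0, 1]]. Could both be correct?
Yes.

Two matrices over a field are similar if and only if they have the same invariant factors.

Both A and B have characteristic polynomial (x - 3)^3 and minimal polynomial (x - 3)^2. Computing further, both have invariant factors x - 3, (x - 3)^2. Hence A and B are similar.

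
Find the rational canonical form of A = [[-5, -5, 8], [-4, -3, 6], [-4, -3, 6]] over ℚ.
The invariant factors of A (the non-unit diagonal entries of the Smith normal form of xI - A over ℚ[x]) are x(x - 1)(x + 3), each dividing the next. The characteristic polynomial is their product, x(x - 1)(x + 3).

The rational canonical form is the block-diagonal matrix of companion matrices C(f_i):
R = [[0, 0, 0], [1, 0, 3], [0, 1, -2]].

R = [[0, 0, 0], [1, 0, 3], [0, 1, -2]]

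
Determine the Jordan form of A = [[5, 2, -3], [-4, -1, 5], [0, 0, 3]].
J = [[1, 0, 0], [0, 3, 1], [0, 0, 3]]

The characteristic polynomial is det(xI - A) = (x - 3)^2(x - 1), so the eigenvalues are 1 (algebraic multiplicity 1), 3 (algebraic multiplicity 2).

For λ = 1: algebraic multiplicity 1 gives one 1×1 block.

For λ = 3: rank(A - 3I) = 2, rank((A - 3I)^2) = 1. The eigenspace has dimension 3 - 2 = 1, so there is 1 Jordan block; the rank sequence gives block sizes [2].

Assembling the blocks gives the Jordan form J above.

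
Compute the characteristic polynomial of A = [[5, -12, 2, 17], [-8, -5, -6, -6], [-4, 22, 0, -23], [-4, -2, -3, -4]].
χ_A(x) = (x + 1)^4

xI - A = [[x - 5, 12, -2, -17], [8, x + 5, 6, 6], [4, -22, x, 23], [4, 2, 3, x + 4]].

Expanding det(xI - A) along the first row:
det(xI - A) = + (x - 5)·det([[x + 5, 6, 6], [-22, x, 23], [2, 3, x + 4]]) - (12)·det([[8, 6, 6], [4, x, 23], [4, 3, x + 4]]) + (-2)·det([[8, x + 5, 6], [4, -22, 23], [4, 2, x + 4]]) - (-17)·det([[8, x + 5, 6], [4, -22, x], [4, 2, 3]]).

Evaluating gives χ_A(x) = x^4 + 4x^3 + 6x^2 + 4x + 1 = (x + 1)^4.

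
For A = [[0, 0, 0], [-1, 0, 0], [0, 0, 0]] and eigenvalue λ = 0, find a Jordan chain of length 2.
We seek v_1 ∈ ker(A^2) \ ker(A), then set v_{i+1} = A v_i.

One such chain is v_1 = [[-1, -1, -1]]^T, v_2 = [[0, 1, 0]]^T. Check: A v_2 = [[0, 0, 0]]^T = 0.

v_1 = [[-1, -1, -1]]^T, v_2 = [[0, 1, 0]]^T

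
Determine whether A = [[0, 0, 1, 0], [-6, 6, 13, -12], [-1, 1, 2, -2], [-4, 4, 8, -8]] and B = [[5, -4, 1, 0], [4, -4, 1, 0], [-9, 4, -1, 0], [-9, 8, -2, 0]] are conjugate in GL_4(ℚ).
Yes.

Two matrices over a field are similar if and only if they have the same invariant factors.

Both A and B have characteristic polynomial x^4 and minimal polynomial x^3. Computing further, both have invariant factors x, x^3. Hence A and B are similar.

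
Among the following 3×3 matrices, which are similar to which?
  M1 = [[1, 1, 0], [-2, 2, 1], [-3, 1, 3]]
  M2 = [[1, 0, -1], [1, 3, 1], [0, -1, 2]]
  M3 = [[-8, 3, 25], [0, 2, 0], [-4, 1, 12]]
Characteristic polynomials: χ_{M1} = (x - 2)^3, χ_{M2} = (x - 2)^3, χ_{M3} = (x - 2)^3.

{M1, M2, M3}: invariant factors (x - 2)^3.

Matrices are similar if and only if their invariant-factor lists agree; the partition into similarity classes is {M1, M2, M3}.

1 class: {M1, M2, M3}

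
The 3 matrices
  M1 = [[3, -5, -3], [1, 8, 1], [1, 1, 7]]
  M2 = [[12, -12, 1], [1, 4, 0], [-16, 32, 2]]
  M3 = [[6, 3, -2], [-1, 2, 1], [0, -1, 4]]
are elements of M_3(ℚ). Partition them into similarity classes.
2 classes: {M1, M2}, {M3}

Characteristic polynomials: χ_{M1} = (x - 6)^3, χ_{M2} = (x - 6)^3, χ_{M3} = (x - 4)^3.

{M1, M2}: invariant factors (x - 6)^3.

{M3}: invariant factors (x - 4)^3.

Matrices are similar if and only if their invariant-factor lists agree; the partition into similarity classes is {M1, M2}, {M3}.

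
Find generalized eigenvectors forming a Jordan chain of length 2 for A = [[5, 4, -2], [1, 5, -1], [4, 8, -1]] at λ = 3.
We seek v_1 ∈ ker((A - 3I)^2) \ ker(A - 3I), then set v_{i+1} = (A - 3I) v_i.

One such chain is v_1 = [[0, 1, 1]]^T, v_2 = [[2, 1, 4]]^T. Check: (A - 3I) v_2 = [[0, 0, 0]]^T = 0.

v_1 = [[0, 1, 1]]^T, v_2 = [[2, 1, 4]]^T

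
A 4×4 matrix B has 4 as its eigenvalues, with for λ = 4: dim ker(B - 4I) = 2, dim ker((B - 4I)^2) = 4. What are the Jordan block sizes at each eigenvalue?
Jordan blocks: (4, 2), (4, 2)

λ = 4: successive nullity increments [2, 2] count blocks of size ≥ k; block sizes are [2, 2].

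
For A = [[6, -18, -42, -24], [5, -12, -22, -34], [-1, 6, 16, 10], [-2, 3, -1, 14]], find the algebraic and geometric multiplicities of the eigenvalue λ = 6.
The characteristic polynomial is (x - 6)^4, so the factor x - 6 appears with exponent 4: the algebraic multiplicity is 4.

rank(A - 6I) = 2, so the eigenspace has dimension 4 - 2 = 2: the geometric multiplicity is 2.

Since 2 < 4, A is not diagonalizable.

algebraic multiplicity 4, geometric multiplicity 2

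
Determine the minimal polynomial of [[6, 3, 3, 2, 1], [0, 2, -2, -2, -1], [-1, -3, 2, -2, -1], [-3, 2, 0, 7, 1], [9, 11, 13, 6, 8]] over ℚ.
m_A(x) = (x - 5)^3

The characteristic polynomial factors as (x - 5)^5. The minimal polynomial is ∏(x - λ)^{k_λ} where k_λ is the size of the largest Jordan block at λ.

For λ = 5: rank(A - 5I) = 3, and the largest Jordan block has size 3 (the smallest k with rank((A - 5I)^k) = rank((A - 5I)^(k+1))).

So m_A(x) = (x - 5)^3.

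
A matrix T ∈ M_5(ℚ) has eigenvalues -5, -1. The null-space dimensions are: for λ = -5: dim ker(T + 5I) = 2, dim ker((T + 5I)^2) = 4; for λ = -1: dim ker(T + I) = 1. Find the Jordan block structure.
λ = -5: successive nullity increments [2, 2] count blocks of size ≥ k; block sizes are [2, 2].
λ = -1: successive nullity increments [1] count blocks of size ≥ k; block sizes are [1].

Jordan blocks: (-5, 2), (-5, 2), (-1, 1)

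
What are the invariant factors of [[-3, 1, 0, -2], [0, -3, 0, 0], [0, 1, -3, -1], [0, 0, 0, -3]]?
The Jordan structure of A has elementary divisors (x + 3)^2, (x + 3)^2. Arranging the block sizes at each eigenvalue in decreasing order and taking row products gives the invariant factors.

Invariant factors (smallest first, each dividing the next): (x + 3)^2, (x + 3)^2.

Check: the last factor (x + 3)^2 is the minimal polynomial, and the product (x + 3)^4 is the characteristic polynomial.

(x + 3)^2, (x + 3)^2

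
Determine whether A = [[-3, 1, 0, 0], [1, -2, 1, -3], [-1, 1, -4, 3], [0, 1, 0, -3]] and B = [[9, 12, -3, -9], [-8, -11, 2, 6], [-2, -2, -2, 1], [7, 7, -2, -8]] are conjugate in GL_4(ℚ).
Two matrices over a field are similar if and only if they have the same invariant factors.

Both A and B have characteristic polynomial (x + 3)^4 and minimal polynomial (x + 3)^3. Computing further, both have invariant factors x + 3, (x + 3)^3. Hence A and B are similar.

Yes.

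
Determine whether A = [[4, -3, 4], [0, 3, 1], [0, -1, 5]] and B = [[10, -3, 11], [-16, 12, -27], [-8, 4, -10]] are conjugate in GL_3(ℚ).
Two matrices over a field are similar if and only if they have the same invariant factors.

Both A and B have characteristic polynomial (x - 4)^3 and minimal polynomial (x - 4)^3. Computing further, both have invariant factors (x - 4)^3. Hence A and B are similar.

Yes.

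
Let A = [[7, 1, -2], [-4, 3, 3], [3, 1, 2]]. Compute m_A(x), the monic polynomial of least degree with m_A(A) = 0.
The characteristic polynomial factors as (x - 4)^3. The minimal polynomial is ∏(x - λ)^{k_λ} where k_λ is the size of the largest Jordan block at λ.

For λ = 4: rank(A - 4I) = 2, and the largest Jordan block has size 3 (the smallest k with rank((A - 4I)^k) = rank((A - 4I)^(k+1))).

So m_A(x) = (x - 4)^3.

m_A(x) = (x - 4)^3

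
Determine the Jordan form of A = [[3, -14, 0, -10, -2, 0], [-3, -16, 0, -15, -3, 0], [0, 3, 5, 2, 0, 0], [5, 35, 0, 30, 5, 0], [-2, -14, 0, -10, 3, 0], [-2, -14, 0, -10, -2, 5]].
J = [[5, 1, 0, 0, 0, 0], [0, 5, 1, 0, 0, 0], [0, 0, 5, 0, 0, 0], [0, 0, 0, 5, 0, 0], [0, 0, 0, 0, 5, 0], [0, 0, 0, 0, 0, 5]]

The characteristic polynomial is det(xI - A) = (x - 5)^6, so the eigenvalues are 5 (algebraic multiplicity 6).

For λ = 5: rank(A - 5I) = 2, rank((A - 5I)^2) = 1, rank((A - 5I)^3) = 0. The eigenspace has dimension 6 - 2 = 4, so there are 4 Jordan blocks; the rank sequence gives block sizes [3, 1, 1, 1].

Assembling the blocks gives the Jordan form J above.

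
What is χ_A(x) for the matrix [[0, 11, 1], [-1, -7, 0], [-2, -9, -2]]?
xI - A = [[x, -11, -1], [1, x + 7, 0], [2, 9, x + 2]].

Expanding det(xI - A) along the first row:
det(xI - A) = + (x)·det([[x + 7, 0], [9, x + 2]]) - (-11)·det([[1, 0], [2, x + 2]]) + (-1)·det([[1, x + 7], [2, 9]]).

Evaluating gives χ_A(x) = x^3 + 9x^2 + 27x + 27 = (x + 3)^3.

χ_A(x) = (x + 3)^3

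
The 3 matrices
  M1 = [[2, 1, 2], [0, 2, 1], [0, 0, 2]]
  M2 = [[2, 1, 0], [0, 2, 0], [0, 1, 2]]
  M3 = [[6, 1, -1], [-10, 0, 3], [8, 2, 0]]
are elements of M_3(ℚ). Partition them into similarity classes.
2 classes: {M1, M3}, {M2}

Characteristic polynomials: χ_{M1} = (x - 2)^3, χ_{M2} = (x - 2)^3, χ_{M3} = (x - 2)^3.

{M1, M3}: invariant factors (x - 2)^3.

{M2}: invariant factors x - 2, (x - 2)^2.

Matrices are similar if and only if their invariant-factor lists agree; the partition into similarity classes is {M1, M3}, {M2}.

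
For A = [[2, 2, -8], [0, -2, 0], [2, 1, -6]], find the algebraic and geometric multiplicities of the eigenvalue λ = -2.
algebraic multiplicity 3, geometric multiplicity 2

The characteristic polynomial is (x + 2)^3, so the factor x + 2 appears with exponent 3: the algebraic multiplicity is 3.

rank(A + 2I) = 1, so the eigenspace has dimension 3 - 1 = 2: the geometric multiplicity is 2.

Since 2 < 3, A is not diagonalizable.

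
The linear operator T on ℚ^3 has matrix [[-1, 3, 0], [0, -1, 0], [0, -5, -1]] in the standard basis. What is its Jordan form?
J = [[-1, 1, 0], [0, -1, 0], [0, 0, -1]]

The characteristic polynomial is det(xI - A) = (x + 1)^3, so the eigenvalues are -1 (algebraic multiplicity 3).

For λ = -1: rank(A + I) = 1, rank((A + I)^2) = 0. The eigenspace has dimension 3 - 1 = 2, so there are 2 Jordan blocks; the rank sequence gives block sizes [2, 1].

Assembling the blocks gives the Jordan form J above.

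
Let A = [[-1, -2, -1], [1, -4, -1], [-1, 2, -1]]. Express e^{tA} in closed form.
A has Jordan form J = [[-2, 1, 0], [0, -2, 0], [0, 0, -2]] with A = PJP^{-1}, so e^{tA} = P e^{tJ} P^{-1}.

For a Jordan block J_k(λ), e^{tJ_k(λ)} = e^{λt} · (I + tN + t^2 N^2/2! + ... + t^{k-1} N^{k-1}/(k-1)!) where N is the nilpotent superdiagonal part.

Assembling the blocks and conjugating back gives the entries of e^{tA} as shown above.

e^{tA} = [[(t + 1)*e^{-2*t}, -2*t*e^{-2*t}, -t*e^{-2*t}], [t*e^{-2*t}, (1 - 2*t)*e^{-2*t}, -t*e^{-2*t}], [-t*e^{-2*t}, 2*t*e^{-2*t}, (t + 1)*e^{-2*t}]]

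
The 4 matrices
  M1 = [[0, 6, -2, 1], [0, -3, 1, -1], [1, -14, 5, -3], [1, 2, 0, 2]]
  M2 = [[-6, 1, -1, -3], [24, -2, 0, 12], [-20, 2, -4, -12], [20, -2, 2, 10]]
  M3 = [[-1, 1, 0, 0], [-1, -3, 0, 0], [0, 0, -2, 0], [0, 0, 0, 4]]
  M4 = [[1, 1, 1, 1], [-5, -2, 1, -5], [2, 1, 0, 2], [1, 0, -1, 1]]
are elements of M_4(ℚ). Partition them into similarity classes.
3 classes: {M1}, {M2, M3}, {M4}

Characteristic polynomials: χ_{M1} = (x - 1)^4, χ_{M2} = (x - 4)(x + 2)^3, χ_{M3} = (x - 4)(x + 2)^3, χ_{M4} = x^4.

{M1}: invariant factors (x - 1)^2, (x - 1)^2.

{M2, M3}: invariant factors x + 2, (x - 4)(x + 2)^2.

{M4}: invariant factors x, x^3.

Matrices are similar if and only if their invariant-factor lists agree; the partition into similarity classes is {M1}, {M2, M3}, {M4}.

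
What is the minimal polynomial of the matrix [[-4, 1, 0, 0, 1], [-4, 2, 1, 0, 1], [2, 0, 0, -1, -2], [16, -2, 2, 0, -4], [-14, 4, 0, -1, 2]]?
m_A(x) = x^3

The characteristic polynomial factors as x^5. The minimal polynomial is ∏(x - λ)^{k_λ} where k_λ is the size of the largest Jordan block at λ.

For λ = 0: rank(A) = 3, and the largest Jordan block has size 3 (the smallest k with rank(A^k) = rank(A^(k+1))).

So m_A(x) = x^3.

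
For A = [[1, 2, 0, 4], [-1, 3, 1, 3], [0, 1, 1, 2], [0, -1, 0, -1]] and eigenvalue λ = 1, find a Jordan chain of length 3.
We seek v_1 ∈ ker((A - I)^3) \ ker((A - I)^2), then set v_{i+1} = (A - I) v_i.

One such chain is v_1 = [[-1, 0, 0, 0]]^T, v_2 = [[0, 1, 0, 0]]^T, v_3 = [[2, 2, 1, -1]]^T. Check: (A - I) v_3 = [[0, 0, 0, 0]]^T = 0.

v_1 = [[-1, 0, 0, 0]]^T, v_2 = [[0, 1, 0, 0]]^T, v_3 = [[2, 2, 1, -1]]^T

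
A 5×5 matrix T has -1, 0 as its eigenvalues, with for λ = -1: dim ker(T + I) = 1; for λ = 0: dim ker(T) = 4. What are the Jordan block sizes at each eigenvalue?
λ = -1: successive nullity increments [1] count blocks of size ≥ k; block sizes are [1].
λ = 0: successive nullity increments [4] count blocks of size ≥ k; block sizes are [1, 1, 1, 1].

Jordan blocks: (-1, 1), (0, 1), (0, 1), (0, 1), (0, 1)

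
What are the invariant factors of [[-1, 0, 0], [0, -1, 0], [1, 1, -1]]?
The Jordan structure of A has elementary divisors (x + 1)^2, (x + 1). Arranging the block sizes at each eigenvalue in decreasing order and taking row products gives the invariant factors.

Invariant factors (smallest first, each dividing the next): x + 1, (x + 1)^2.

Check: the last factor (x + 1)^2 is the minimal polynomial, and the product (x + 1)^3 is the characteristic polynomial.

x + 1, (x + 1)^2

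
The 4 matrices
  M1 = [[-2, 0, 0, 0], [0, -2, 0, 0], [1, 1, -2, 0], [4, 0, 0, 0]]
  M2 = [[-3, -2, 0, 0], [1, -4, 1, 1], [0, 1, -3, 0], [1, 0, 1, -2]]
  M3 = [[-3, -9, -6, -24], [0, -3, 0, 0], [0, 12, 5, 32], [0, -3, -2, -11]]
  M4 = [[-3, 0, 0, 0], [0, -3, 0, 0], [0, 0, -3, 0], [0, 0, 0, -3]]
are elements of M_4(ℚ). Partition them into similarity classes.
4 classes: {M1}, {M2}, {M3}, {M4}

Characteristic polynomials: χ_{M1} = x(x + 2)^3, χ_{M2} = (x + 3)^4, χ_{M3} = (x + 3)^4, χ_{M4} = (x + 3)^4.

{M1}: invariant factors x + 2, x(x + 2)^2.

{M2}: invariant factors x + 3, (x + 3)^3.

{M3}: invariant factors x + 3, x + 3, (x + 3)^2.

{M4}: invariant factors x + 3, x + 3, x + 3, x + 3.

Matrices are similar if and only if their invariant-factor lists agree; the partition into similarity classes is {M1}, {M2}, {M3}, {M4}.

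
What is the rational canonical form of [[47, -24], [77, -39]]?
The invariant factors of A (the non-unit diagonal entries of the Smith normal form of xI - A over ℚ[x]) are (x - 5)(x - 3), each dividing the next. The characteristic polynomial is their product, (x - 5)(x - 3).

The rational canonical form is the block-diagonal matrix of companion matrices C(f_i):
R = [[0, -15], [1, 8]].

R = [[0, -15], [1, 8]]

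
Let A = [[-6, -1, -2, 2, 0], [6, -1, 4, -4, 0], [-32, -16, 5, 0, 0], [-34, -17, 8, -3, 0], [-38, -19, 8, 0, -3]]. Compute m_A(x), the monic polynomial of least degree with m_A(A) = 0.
m_A(x) = (x - 5)(x + 3)^2(x + 4)

The characteristic polynomial factors as (x - 5)(x + 3)^3(x + 4). The minimal polynomial is ∏(x - λ)^{k_λ} where k_λ is the size of the largest Jordan block at λ.

For λ = -4: rank(A + 4I) = 4, and the largest Jordan block has size 1 (the smallest k with rank((A + 4I)^k) = rank((A + 4I)^(k+1))).
For λ = -3: rank(A + 3I) = 3, and the largest Jordan block has size 2 (the smallest k with rank((A + 3I)^k) = rank((A + 3I)^(k+1))).
For λ = 5: rank(A - 5I) = 4, and the largest Jordan block has size 1 (the smallest k with rank((A - 5I)^k) = rank((A - 5I)^(k+1))).

So m_A(x) = (x - 5)(x + 3)^2(x + 4).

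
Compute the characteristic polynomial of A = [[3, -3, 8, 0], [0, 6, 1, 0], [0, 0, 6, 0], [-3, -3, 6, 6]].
xI - A = [[x - 3, 3, -8, 0], [0, x - 6, -1, 0], [0, 0, x - 6, 0], [3, 3, -6, x - 6]].

Expanding det(xI - A) along the first row:
det(xI - A) = + (x - 3)·det([[x - 6, -1, 0], [0, x - 6, 0], [3, -6, x - 6]]) - (3)·det([[0, -1, 0], [0, x - 6, 0], [3, -6, x - 6]]) + (-8)·det([[0, x - 6, 0], [0, 0, 0], [3, 3, x - 6]]) - (0)·det([[0, x - 6, -1], [0, 0, x - 6], [3, 3, -6]]).

Evaluating gives χ_A(x) = x^4 - 21x^3 + 162x^2 - 540x + 648 = (x - 6)^3(x - 3).

χ_A(x) = (x - 6)^3(x - 3)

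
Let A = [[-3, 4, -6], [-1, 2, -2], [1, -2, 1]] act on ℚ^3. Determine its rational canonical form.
The invariant factors of A (the non-unit diagonal entries of the Smith normal form of xI - A over ℚ[x]) are x^3 - x - 2, each dividing the next. The characteristic polynomial is their product, x^3 - x - 2.

The rational canonical form is the block-diagonal matrix of companion matrices C(f_i):
R = [[0, 0, 2], [1, 0, 1], [0, 1, 0]].

Note the characteristic polynomial does not split into linear factors over ℚ, so A has no Jordan form over ℚ; the rational canonical form exists over any field.

R = [[0, 0, 2], [1, 0, 1], [0, 1, 0]]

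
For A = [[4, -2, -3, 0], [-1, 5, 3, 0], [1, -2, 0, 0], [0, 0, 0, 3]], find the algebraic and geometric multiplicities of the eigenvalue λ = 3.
algebraic multiplicity 4, geometric multiplicity 3

The characteristic polynomial is (x - 3)^4, so the factor x - 3 appears with exponent 4: the algebraic multiplicity is 4.

rank(A - 3I) = 1, so the eigenspace has dimension 4 - 1 = 3: the geometric multiplicity is 3.

Since 3 < 4, A is not diagonalizable.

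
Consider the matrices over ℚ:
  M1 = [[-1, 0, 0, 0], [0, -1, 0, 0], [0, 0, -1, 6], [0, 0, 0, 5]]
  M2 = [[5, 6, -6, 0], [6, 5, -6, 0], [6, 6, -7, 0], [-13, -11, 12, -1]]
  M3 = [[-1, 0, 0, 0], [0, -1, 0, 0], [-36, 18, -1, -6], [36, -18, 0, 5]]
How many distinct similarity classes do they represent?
2 classes: {M1, M3}, {M2}

Characteristic polynomials: χ_{M1} = (x - 5)(x + 1)^3, χ_{M2} = (x - 5)(x + 1)^3, χ_{M3} = (x - 5)(x + 1)^3.

{M1, M3}: invariant factors x + 1, x + 1, (x - 5)(x + 1).

{M2}: invariant factors x + 1, (x - 5)(x + 1)^2.

Matrices are similar if and only if their invariant-factor lists agree; the partition into similarity classes is {M1, M3}, {M2}.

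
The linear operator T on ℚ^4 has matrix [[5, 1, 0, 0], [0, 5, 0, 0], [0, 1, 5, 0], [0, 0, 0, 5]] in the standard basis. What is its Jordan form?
The characteristic polynomial is det(xI - A) = (x - 5)^4, so the eigenvalues are 5 (algebraic multiplicity 4).

For λ = 5: rank(A - 5I) = 1, rank((A - 5I)^2) = 0. The eigenspace has dimension 4 - 1 = 3, so there are 3 Jordan blocks; the rank sequence gives block sizes [2, 1, 1].

Assembling the blocks gives the Jordan form J above.

J = [[5, 1, 0, 0], [0, 5, 0, 0], [0, 0, 5, 0], [0, 0, 0, 5]]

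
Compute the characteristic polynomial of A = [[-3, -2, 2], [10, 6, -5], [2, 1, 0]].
xI - A = [[x + 3, 2, -2], [-10, x - 6, 5], [-2, -1, x]].

Expanding det(xI - A) along the first row:
det(xI - A) = + (x + 3)·det([[x - 6, 5], [-1, x]]) - (2)·det([[-10, 5], [-2, x]]) + (-2)·det([[-10, x - 6], [-2, -1]]).

Evaluating gives χ_A(x) = x^3 - 3x^2 + 3x - 1 = (x - 1)^3.

χ_A(x) = (x - 1)^3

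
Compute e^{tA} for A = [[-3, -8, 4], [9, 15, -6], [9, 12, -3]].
A has Jordan form J = [[3, 1, 0], [0, 3, 0], [0, 0, 3]] with A = PJP^{-1}, so e^{tA} = P e^{tJ} P^{-1}.

For a Jordan block J_k(λ), e^{tJ_k(λ)} = e^{λt} · (I + tN + t^2 N^2/2! + ... + t^{k-1} N^{k-1}/(k-1)!) where N is the nilpotent superdiagonal part.

Assembling the blocks and conjugating back gives the entries of e^{tA} as shown above.

e^{tA} = [[(1 - 6*t)*e^{3*t}, -8*t*e^{3*t}, 4*t*e^{3*t}], [9*t*e^{3*t}, (12*t + 1)*e^{3*t}, -6*t*e^{3*t}], [9*t*e^{3*t}, 12*t*e^{3*t}, (1 - 6*t)*e^{3*t}]]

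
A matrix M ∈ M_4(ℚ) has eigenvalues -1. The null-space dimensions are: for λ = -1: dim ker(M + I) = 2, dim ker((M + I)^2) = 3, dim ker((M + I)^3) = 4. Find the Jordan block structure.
Jordan blocks: (-1, 3), (-1, 1)

λ = -1: successive nullity increments [2, 1, 1] count blocks of size ≥ k; block sizes are [3, 1].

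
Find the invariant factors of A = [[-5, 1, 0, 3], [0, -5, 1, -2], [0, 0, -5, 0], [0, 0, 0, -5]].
x + 5, (x + 5)^3

The Jordan structure of A has elementary divisors (x + 5)^3, (x + 5). Arranging the block sizes at each eigenvalue in decreasing order and taking row products gives the invariant factors.

Invariant factors (smallest first, each dividing the next): x + 5, (x + 5)^3.

Check: the last factor (x + 5)^3 is the minimal polynomial, and the product (x + 5)^4 is the characteristic polynomial.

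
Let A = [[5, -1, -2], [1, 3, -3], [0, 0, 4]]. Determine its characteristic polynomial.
xI - A = [[x - 5, 1, 2], [-1, x - 3, 3], [0, 0, x - 4]].

Expanding det(xI - A) along the first row:
det(xI - A) = + (x - 5)·det([[x - 3, 3], [0, x - 4]]) - (1)·det([[-1, 3], [0, x - 4]]) + (2)·det([[-1, x - 3], [0, 0]]).

Evaluating gives χ_A(x) = x^3 - 12x^2 + 48x - 64 = (x - 4)^3.

χ_A(x) = (x - 4)^3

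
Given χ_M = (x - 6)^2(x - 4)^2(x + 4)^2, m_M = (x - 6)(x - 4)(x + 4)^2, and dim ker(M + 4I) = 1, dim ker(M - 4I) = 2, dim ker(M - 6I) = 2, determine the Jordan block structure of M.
Jordan blocks: (-4, 2), (4, 1), (4, 1), (6, 1), (6, 1)

λ = -4: algebraic multiplicity 2 (exponent in χ_M), largest block size 2 (exponent in m_M), 1 block (geometric multiplicity). This forces block sizes [2].
λ = 4: algebraic multiplicity 2 (exponent in χ_M), largest block size 1 (exponent in m_M), 2 blocks (geometric multiplicity). These force block sizes [1, 1].
λ = 6: algebraic multiplicity 2 (exponent in χ_M), largest block size 1 (exponent in m_M), 2 blocks (geometric multiplicity). These force block sizes [1, 1].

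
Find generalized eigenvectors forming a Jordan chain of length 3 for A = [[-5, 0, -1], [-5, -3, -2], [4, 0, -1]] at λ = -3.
We seek v_1 ∈ ker((A + 3I)^3) \ ker((A + 3I)^2), then set v_{i+1} = (A + 3I) v_i.

One such chain is v_1 = [[0, -1, 1]]^T, v_2 = [[-1, -2, 2]]^T, v_3 = [[0, 1, 0]]^T. Check: (A + 3I) v_3 = [[0, 0, 0]]^T = 0.

v_1 = [[0, -1, 1]]^T, v_2 = [[-1, -2, 2]]^T, v_3 = [[0, 1, 0]]^T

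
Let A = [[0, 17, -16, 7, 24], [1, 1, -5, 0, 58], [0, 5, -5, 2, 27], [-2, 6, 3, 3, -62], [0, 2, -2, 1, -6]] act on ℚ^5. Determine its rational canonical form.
R = [[0, 0, 0, 0, -45], [1, 0, 0, 0, 21], [0, 1, 0, 0, 31], [0, 0, 1, 0, -5], [0, 0, 0, 1, -7]]

The invariant factors of A (the non-unit diagonal entries of the Smith normal form of xI - A over ℚ[x]) are (x + 5)(x^2 + x - 3)^2, each dividing the next. The characteristic polynomial is their product, (x + 5)(x^2 + x - 3)^2.

The rational canonical form is the block-diagonal matrix of companion matrices C(f_i):
R = [[0, 0, 0, 0, -45], [1, 0, 0, 0, 21], [0, 1, 0, 0, 31], [0, 0, 1, 0, -5], [0, 0, 0, 1, -7]].

Note the characteristic polynomial does not split into linear factors over ℚ, so A has no Jordan form over ℚ; the rational canonical form exists over any field.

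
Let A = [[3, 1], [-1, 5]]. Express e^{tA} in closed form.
A has Jordan form J = [[4, 1], [0, 4]] with A = PJP^{-1}, so e^{tA} = P e^{tJ} P^{-1}.

For a Jordan block J_k(λ), e^{tJ_k(λ)} = e^{λt} · (I + tN + t^2 N^2/2! + ... + t^{k-1} N^{k-1}/(k-1)!) where N is the nilpotent superdiagonal part.

Assembling the blocks and conjugating back gives the entries of e^{tA} as shown above.

e^{tA} = [[(1 - t)*e^{4*t}, t*e^{4*t}], [-t*e^{4*t}, (t + 1)*e^{4*t}]]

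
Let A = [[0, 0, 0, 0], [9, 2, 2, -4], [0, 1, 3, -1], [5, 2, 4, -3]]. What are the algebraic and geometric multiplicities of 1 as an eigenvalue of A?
algebraic multiplicity 2, geometric multiplicity 1

The characteristic polynomial is x^2(x - 1)^2, so the factor x - 1 appears with exponent 2: the algebraic multiplicity is 2.

rank(A - I) = 3, so the eigenspace has dimension 4 - 3 = 1: the geometric multiplicity is 1.

Since 1 < 2, A is not diagonalizable.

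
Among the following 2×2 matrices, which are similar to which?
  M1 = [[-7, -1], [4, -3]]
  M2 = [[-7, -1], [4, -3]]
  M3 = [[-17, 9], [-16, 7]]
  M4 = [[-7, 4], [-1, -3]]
1 class: {M1, M2, M3, M4}

Characteristic polynomials: χ_{M1} = (x + 5)^2, χ_{M2} = (x + 5)^2, χ_{M3} = (x + 5)^2, χ_{M4} = (x + 5)^2.

{M1, M2, M3, M4}: invariant factors (x + 5)^2.

Matrices are similar if and only if their invariant-factor lists agree; the partition into similarity classes is {M1, M2, M3, M4}.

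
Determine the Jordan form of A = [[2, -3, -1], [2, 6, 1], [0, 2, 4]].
The characteristic polynomial is det(xI - A) = (x - 4)^3, so the eigenvalues are 4 (algebraic multiplicity 3).

For λ = 4: rank(A - 4I) = 2, rank((A - 4I)^2) = 1, rank((A - 4I)^3) = 0. The eigenspace has dimension 3 - 2 = 1, so there is 1 Jordan block; the rank sequence gives block sizes [3].

Assembling the blocks gives the Jordan form J above.

J = [[4, 1, 0], [0, 4, 1], [0, 0, 4]]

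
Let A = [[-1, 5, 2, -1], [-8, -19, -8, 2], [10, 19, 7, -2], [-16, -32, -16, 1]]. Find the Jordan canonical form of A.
The characteristic polynomial is det(xI - A) = (x + 3)^4, so the eigenvalues are -3 (algebraic multiplicity 4).

For λ = -3: rank(A + 3I) = 2, rank((A + 3I)^2) = 0. The eigenspace has dimension 4 - 2 = 2, so there are 2 Jordan blocks; the rank sequence gives block sizes [2, 2].

Assembling the blocks gives the Jordan form J above.

J = [[-3, 1, 0, 0], [0, -3, 0, 0], [0, 0, -3, 1], [0, 0, 0, -3]]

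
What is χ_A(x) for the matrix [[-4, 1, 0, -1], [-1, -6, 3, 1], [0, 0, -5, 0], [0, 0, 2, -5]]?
χ_A(x) = (x + 5)^4

xI - A = [[x + 4, -1, 0, 1], [1, x + 6, -3, -1], [0, 0, x + 5, 0], [0, 0, -2, x + 5]].

Expanding det(xI - A) along the first row:
det(xI - A) = + (x + 4)·det([[x + 6, -3, -1], [0, x + 5, 0], [0, -2, x + 5]]) - (-1)·det([[1, -3, -1], [0, x + 5, 0], [0, -2, x + 5]]) + (0)·det([[1, x + 6, -1], [0, 0, 0], [0, 0, x + 5]]) - (1)·det([[1, x + 6, -3], [0, 0, x + 5], [0, 0, -2]]).

Evaluating gives χ_A(x) = x^4 + 20x^3 + 150x^2 + 500x + 625 = (x + 5)^4.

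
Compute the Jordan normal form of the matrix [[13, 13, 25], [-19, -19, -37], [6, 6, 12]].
The characteristic polynomial is det(xI - A) = x^2(x - 6), so the eigenvalues are 0 (algebraic multiplicity 2), 6 (algebraic multiplicity 1).

For λ = 0: rank(A) = 2, rank(A^2) = 1. The eigenspace has dimension 3 - 2 = 1, so there is 1 Jordan block; the rank sequence gives block sizes [2].

For λ = 6: algebraic multiplicity 1 gives one 1×1 block.

Assembling the blocks gives the Jordan form J above.

J = [[0, 1, 0], [0, 0, 0], [0, 0, 6]]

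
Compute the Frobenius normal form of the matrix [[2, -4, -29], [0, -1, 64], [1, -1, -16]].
The invariant factors of A (the non-unit diagonal entries of the Smith normal form of xI - A over ℚ[x]) are (x + 5)^3, each dividing the next. The characteristic polynomial is their product, (x + 5)^3.

The rational canonical form is the block-diagonal matrix of companion matrices C(f_i):
R = [[0, 0, -125], [1, 0, -75], [0, 1, -15]].

R = [[0, 0, -125], [1, 0, -75], [0, 1, -15]]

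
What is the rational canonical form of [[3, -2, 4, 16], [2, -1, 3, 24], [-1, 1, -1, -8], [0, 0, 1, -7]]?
R = [[1, 0, 0, 0], [0, 0, 0, 16], [0, 1, 0, -8], [0, 0, 1, -7]]

The invariant factors of A (the non-unit diagonal entries of the Smith normal form of xI - A over ℚ[x]) are x - 1, (x - 1)(x + 4)^2, each dividing the next. The characteristic polynomial is their product, (x - 1)^2(x + 4)^2.

The rational canonical form is the block-diagonal matrix of companion matrices C(f_i):
R = [[1, 0, 0, 0], [0, 0, 0, 16], [0, 1, 0, -8], [0, 0, 1, -7]].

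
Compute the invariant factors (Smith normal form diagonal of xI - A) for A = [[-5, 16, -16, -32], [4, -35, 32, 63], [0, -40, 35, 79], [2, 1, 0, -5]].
(x - 3)(x + 4)^2(x + 5)

The Jordan structure of A has elementary divisors (x + 5), (x + 4)^2, (x - 3). Arranging the block sizes at each eigenvalue in decreasing order and taking row products gives the invariant factors.

Invariant factors (smallest first, each dividing the next): (x - 3)(x + 4)^2(x + 5).

Check: the last factor (x - 3)(x + 4)^2(x + 5) is the minimal polynomial, and the product (x - 3)(x + 4)^2(x + 5) is the characteristic polynomial.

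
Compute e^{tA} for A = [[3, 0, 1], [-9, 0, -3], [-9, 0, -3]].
A has Jordan form J = [[0, 1, 0], [0, 0, 0], [0, 0, 0]] with A = PJP^{-1}, so e^{tA} = P e^{tJ} P^{-1}.

For a Jordan block J_k(λ), e^{tJ_k(λ)} = e^{λt} · (I + tN + t^2 N^2/2! + ... + t^{k-1} N^{k-1}/(k-1)!) where N is the nilpotent superdiagonal part.

Assembling the blocks and conjugating back gives the entries of e^{tA} as shown above.

e^{tA} = [[3*t + 1, 0, t], [-9*t, 1, -3*t], [-9*t, 0, 1 - 3*t]]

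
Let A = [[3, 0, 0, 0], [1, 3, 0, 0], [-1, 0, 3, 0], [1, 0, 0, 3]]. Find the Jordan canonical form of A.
The characteristic polynomial is det(xI - A) = (x - 3)^4, so the eigenvalues are 3 (algebraic multiplicity 4).

For λ = 3: rank(A - 3I) = 1, rank((A - 3I)^2) = 0. The eigenspace has dimension 4 - 1 = 3, so there are 3 Jordan blocks; the rank sequence gives block sizes [2, 1, 1].

Assembling the blocks gives the Jordan form J above.

J = [[3, 1, 0, 0], [0, 3, 0, 0], [0, 0, 3, 0], [0, 0, 0, 3]]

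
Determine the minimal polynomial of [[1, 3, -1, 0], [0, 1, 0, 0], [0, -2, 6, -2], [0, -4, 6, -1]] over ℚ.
The characteristic polynomial factors as (x - 3)(x - 2)(x - 1)^2. The minimal polynomial is ∏(x - λ)^{k_λ} where k_λ is the size of the largest Jordan block at λ.

For λ = 1: rank(A - I) = 3, and the largest Jordan block has size 2 (the smallest k with rank((A - I)^k) = rank((A - I)^(k+1))).
For λ = 2: rank(A - 2I) = 3, and the largest Jordan block has size 1 (the smallest k with rank((A - 2I)^k) = rank((A - 2I)^(k+1))).
For λ = 3: rank(A - 3I) = 3, and the largest Jordan block has size 1 (the smallest k with rank((A - 3I)^k) = rank((A - 3I)^(k+1))).

So m_A(x) = (x - 3)(x - 2)(x - 1)^2.

m_A(x) = (x - 3)(x - 2)(x - 1)^2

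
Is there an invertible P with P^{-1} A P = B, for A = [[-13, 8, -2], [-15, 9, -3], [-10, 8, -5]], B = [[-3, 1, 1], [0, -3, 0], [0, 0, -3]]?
Two matrices over a field are similar if and only if they have the same invariant factors.

Both A and B have characteristic polynomial (x + 3)^3 and minimal polynomial (x + 3)^2. Computing further, both have invariant factors x + 3, (x + 3)^2. Hence A and B are similar.

Yes.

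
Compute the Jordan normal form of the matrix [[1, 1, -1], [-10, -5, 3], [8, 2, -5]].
The characteristic polynomial is det(xI - A) = (x + 3)^3, so the eigenvalues are -3 (algebraic multiplicity 3).

For λ = -3: rank(A + 3I) = 2, rank((A + 3I)^2) = 1, rank((A + 3I)^3) = 0. The eigenspace has dimension 3 - 2 = 1, so there is 1 Jordan block; the rank sequence gives block sizes [3].

Assembling the blocks gives the Jordan form J above.

J = [[-3, 1, 0], [0, -3, 1], [0, 0, -3]]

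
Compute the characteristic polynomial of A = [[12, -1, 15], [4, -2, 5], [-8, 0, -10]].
χ_A(x) = x^3

xI - A = [[x - 12, 1, -15], [-4, x + 2, -5], [8, 0, x + 10]].

Expanding det(xI - A) along the first row:
det(xI - A) = + (x - 12)·det([[x + 2, -5], [0, x + 10]]) - (1)·det([[-4, -5], [8, x + 10]]) + (-15)·det([[-4, x + 2], [8, 0]]).

Evaluating gives χ_A(x) = x^3.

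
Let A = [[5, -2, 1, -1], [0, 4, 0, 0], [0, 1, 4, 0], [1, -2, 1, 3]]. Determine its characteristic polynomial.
xI - A = [[x - 5, 2, -1, 1], [0, x - 4, 0, 0], [0, -1, x - 4, 0], [-1, 2, -1, x - 3]].

Expanding det(xI - A) along the first row:
det(xI - A) = + (x - 5)·det([[x - 4, 0, 0], [-1, x - 4, 0], [2, -1, x - 3]]) - (2)·det([[0, 0, 0], [0, x - 4, 0], [-1, -1, x - 3]]) + (-1)·det([[0, x - 4, 0], [0, -1, 0], [-1, 2, x - 3]]) - (1)·det([[0, x - 4, 0], [0, -1, x - 4], [-1, 2, -1]]).

Evaluating gives χ_A(x) = x^4 - 16x^3 + 96x^2 - 256x + 256 = (x - 4)^4.

χ_A(x) = (x - 4)^4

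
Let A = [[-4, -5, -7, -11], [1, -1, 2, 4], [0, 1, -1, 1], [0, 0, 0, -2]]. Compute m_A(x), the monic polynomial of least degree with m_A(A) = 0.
m_A(x) = (x + 2)^3

The characteristic polynomial factors as (x + 2)^4. The minimal polynomial is ∏(x - λ)^{k_λ} where k_λ is the size of the largest Jordan block at λ.

For λ = -2: rank(A + 2I) = 2, and the largest Jordan block has size 3 (the smallest k with rank((A + 2I)^k) = rank((A + 2I)^(k+1))).

So m_A(x) = (x + 2)^3.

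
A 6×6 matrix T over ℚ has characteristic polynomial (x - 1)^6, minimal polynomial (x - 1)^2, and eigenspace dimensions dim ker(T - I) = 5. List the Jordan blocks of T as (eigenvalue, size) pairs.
Jordan blocks: (1, 2), (1, 1), (1, 1), (1, 1), (1, 1)

λ = 1: algebraic multiplicity 6 (exponent in χ_T), largest block size 2 (exponent in m_T), 5 blocks (geometric multiplicity). These force block sizes [2, 1, 1, 1, 1].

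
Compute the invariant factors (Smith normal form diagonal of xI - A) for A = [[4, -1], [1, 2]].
The Jordan structure of A has elementary divisors (x - 3)^2. Arranging the block sizes at each eigenvalue in decreasing order and taking row products gives the invariant factors.

Invariant factors (smallest first, each dividing the next): (x - 3)^2.

Check: the last factor (x - 3)^2 is the minimal polynomial, and the product (x - 3)^2 is the characteristic polynomial.

(x - 3)^2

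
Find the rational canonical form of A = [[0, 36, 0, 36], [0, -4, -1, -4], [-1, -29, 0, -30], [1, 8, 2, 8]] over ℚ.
R = [[0, 0, 0, 36], [1, 0, 0, -36], [0, 1, 0, 5], [0, 0, 1, 4]]

The invariant factors of A (the non-unit diagonal entries of the Smith normal form of xI - A over ℚ[x]) are (x - 3)(x - 2)^2(x + 3), each dividing the next. The characteristic polynomial is their product, (x - 3)(x - 2)^2(x + 3).

The rational canonical form is the block-diagonal matrix of companion matrices C(f_i):
R = [[0, 0, 0, 36], [1, 0, 0, -36], [0, 1, 0, 5], [0, 0, 1, 4]].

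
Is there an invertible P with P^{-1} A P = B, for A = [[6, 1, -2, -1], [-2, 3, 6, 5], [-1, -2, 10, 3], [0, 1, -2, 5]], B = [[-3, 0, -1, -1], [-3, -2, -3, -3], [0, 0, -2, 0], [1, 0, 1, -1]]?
trace(A) = 24 but trace(B) = -8. The trace is a similarity invariant, so A and B are not similar.

No.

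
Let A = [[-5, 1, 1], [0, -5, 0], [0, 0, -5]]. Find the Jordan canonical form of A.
J = [[-5, 1, 0], [0, -5, 0], [0, 0, -5]]

The characteristic polynomial is det(xI - A) = (x + 5)^3, so the eigenvalues are -5 (algebraic multiplicity 3).

For λ = -5: rank(A + 5I) = 1, rank((A + 5I)^2) = 0. The eigenspace has dimension 3 - 1 = 2, so there are 2 Jordan blocks; the rank sequence gives block sizes [2, 1].

Assembling the blocks gives the Jordan form J above.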